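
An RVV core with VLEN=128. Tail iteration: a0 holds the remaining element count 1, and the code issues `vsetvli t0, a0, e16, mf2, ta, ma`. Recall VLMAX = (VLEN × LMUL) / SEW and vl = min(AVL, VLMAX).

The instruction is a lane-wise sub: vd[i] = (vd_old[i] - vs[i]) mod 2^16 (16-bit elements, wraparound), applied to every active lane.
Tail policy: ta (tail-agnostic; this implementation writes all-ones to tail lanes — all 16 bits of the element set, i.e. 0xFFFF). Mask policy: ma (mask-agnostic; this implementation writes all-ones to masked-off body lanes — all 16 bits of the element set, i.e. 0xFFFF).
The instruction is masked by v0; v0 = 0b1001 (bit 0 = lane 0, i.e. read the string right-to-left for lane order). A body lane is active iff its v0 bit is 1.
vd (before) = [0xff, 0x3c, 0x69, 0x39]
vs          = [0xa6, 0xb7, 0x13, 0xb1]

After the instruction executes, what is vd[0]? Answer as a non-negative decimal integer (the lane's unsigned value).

VLMAX = (128 × 1/2) / 16 = 4 lanes
AVL=1 ≤ VLMAX=4, so vl = 1
  i=0: sub(0xff,0xa6) → 89
  i=1: tail/ones → 65535
  i=2: tail/ones → 65535
  i=3: tail/ones → 65535

vd[0] = 89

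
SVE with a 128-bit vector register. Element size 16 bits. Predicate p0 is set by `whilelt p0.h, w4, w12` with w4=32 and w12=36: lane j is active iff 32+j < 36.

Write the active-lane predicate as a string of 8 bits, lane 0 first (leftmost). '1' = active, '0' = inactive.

register lanes = 128/16 = 8
p0[j] = (32+j < 36); true for j=0..3 → 4 lanes set
bits (lane 0 leftmost): 11110000

predicate = 11110000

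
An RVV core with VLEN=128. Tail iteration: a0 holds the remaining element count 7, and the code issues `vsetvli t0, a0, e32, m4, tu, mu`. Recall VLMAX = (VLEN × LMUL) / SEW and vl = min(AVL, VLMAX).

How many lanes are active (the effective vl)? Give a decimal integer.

vl = 7

lanes per group: 128·4/32 = 16
vl = min(AVL, VLMAX) = min(7, 16) = 7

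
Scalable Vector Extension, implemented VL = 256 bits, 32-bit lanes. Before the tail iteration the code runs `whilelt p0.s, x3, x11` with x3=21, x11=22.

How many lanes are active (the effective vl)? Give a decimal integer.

lane count: 256 div 32 = 8
active while 21+j < 22, i.e. j ∈ [0,1) capped at 8 ⇒ 1

vl = 1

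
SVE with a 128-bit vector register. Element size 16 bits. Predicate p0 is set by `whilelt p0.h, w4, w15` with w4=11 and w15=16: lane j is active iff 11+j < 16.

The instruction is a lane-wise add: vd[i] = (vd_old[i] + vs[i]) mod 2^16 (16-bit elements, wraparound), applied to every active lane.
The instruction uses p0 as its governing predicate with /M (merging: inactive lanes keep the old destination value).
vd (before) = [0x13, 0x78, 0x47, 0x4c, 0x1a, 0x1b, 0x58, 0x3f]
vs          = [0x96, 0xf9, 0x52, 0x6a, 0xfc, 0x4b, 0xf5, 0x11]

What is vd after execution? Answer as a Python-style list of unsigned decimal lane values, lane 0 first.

vd = [169, 369, 153, 182, 278, 27, 88, 63]

register lanes = 128/16 = 8
p0[j] = (11+j < 16); true for j=0..4 → 5 lanes set
vd[0] add(0x13,0x96) -> 0xa9
vd[1] add(0x78,0xf9) -> 0x171
vd[2] add(0x47,0x52) -> 0x99
vd[3] add(0x4c,0x6a) -> 0xb6
vd[4] add(0x1a,0xfc) -> 0x116
vd[5] tail/keep -> 0x1b
vd[6] tail/keep -> 0x58
vd[7] tail/keep -> 0x3f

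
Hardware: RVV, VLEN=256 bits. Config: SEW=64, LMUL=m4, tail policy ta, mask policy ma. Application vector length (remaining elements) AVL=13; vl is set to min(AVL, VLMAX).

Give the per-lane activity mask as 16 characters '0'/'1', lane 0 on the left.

VLMAX = VLEN×LMUL/SEW = 256×4/64 = 16
vl ← min(13, 16) = 13
bits (lane 0 leftmost): 1111111111111000

predicate = 1111111111111000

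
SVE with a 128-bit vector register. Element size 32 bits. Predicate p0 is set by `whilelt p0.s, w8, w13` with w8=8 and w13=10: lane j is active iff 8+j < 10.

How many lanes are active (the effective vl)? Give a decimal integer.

lane count: 128 div 32 = 4
p0[j] = (8+j < 10); true for j=0..1 → 2 lanes set

vl = 2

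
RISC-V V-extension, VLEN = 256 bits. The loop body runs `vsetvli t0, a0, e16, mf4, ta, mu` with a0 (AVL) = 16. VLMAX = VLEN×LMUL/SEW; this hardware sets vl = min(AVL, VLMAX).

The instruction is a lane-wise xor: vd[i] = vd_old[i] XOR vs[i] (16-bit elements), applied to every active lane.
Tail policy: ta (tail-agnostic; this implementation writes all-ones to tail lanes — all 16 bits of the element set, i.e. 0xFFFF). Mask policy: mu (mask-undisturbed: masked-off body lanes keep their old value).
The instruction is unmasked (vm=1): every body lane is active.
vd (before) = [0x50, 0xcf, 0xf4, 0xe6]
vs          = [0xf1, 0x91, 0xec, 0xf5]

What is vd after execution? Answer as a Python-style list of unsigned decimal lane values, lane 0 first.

vd = [161, 94, 24, 19]

VLMAX = VLEN×LMUL/SEW = 256×1/4/16 = 4
AVL=16 > VLMAX=4, so vl = 4
lane  0: xor(0x50,0xf1) ⇒ 0xa1
lane  1: xor(0xcf,0x91) ⇒ 0x5e
lane  2: xor(0xf4,0xec) ⇒ 0x18
lane  3: xor(0xe6,0xf5) ⇒ 0x13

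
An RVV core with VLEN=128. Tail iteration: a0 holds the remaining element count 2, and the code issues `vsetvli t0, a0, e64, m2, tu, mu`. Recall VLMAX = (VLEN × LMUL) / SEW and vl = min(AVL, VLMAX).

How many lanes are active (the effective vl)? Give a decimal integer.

VLMAX = (128 × 2) / 64 = 4 lanes
vl = min(AVL, VLMAX) = min(2, 4) = 2

vl = 2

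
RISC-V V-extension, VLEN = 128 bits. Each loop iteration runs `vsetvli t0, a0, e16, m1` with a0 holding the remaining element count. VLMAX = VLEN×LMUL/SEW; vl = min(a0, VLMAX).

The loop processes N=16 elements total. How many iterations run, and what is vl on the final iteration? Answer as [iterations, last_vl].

[iterations, last_vl] = [2, 8]

VLMAX = VLEN×LMUL/SEW = 128×1/16 = 8
N=16: ⌈16/8⌉ = 2 iters; last vl = 16 − 1×8 = 8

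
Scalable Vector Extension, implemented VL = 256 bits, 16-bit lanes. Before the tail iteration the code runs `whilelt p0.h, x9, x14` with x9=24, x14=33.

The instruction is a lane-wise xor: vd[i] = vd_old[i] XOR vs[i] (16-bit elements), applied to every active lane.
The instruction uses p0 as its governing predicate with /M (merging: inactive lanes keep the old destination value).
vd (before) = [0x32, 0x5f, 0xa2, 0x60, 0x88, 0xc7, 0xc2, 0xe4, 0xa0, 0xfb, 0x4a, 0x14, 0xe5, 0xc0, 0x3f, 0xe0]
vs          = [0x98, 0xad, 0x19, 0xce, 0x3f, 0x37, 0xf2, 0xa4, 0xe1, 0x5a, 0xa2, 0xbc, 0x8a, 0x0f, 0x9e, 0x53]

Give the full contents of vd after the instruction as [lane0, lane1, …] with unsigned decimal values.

vd = [170, 242, 187, 174, 183, 240, 48, 64, 65, 251, 74, 20, 229, 192, 63, 224]

register lanes = 256/16 = 16
p0[j] = (24+j < 33); true for j=0..8 → 9 lanes set
  i=0: xor(0x32,0x98) → 170
  i=1: xor(0x5f,0xad) → 242
  i=2: xor(0xa2,0x19) → 187
  i=3: xor(0x60,0xce) → 174
  i=4: xor(0x88,0x3f) → 183
  i=5: xor(0xc7,0x37) → 240
  i=6: xor(0xc2,0xf2) → 48
  i=7: xor(0xe4,0xa4) → 64
  i=8: xor(0xa0,0xe1) → 65
  i=9: tail/keep → 251
  i=10: tail/keep → 74
  i=11: tail/keep → 20
  i=12: tail/keep → 229
  i=13: tail/keep → 192
  i=14: tail/keep → 63
  i=15: tail/keep → 224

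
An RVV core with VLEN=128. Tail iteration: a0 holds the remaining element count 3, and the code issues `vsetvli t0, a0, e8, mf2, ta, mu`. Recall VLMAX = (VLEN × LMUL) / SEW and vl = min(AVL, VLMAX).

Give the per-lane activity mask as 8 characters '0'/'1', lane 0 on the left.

VLMAX = (128 × 1/2) / 8 = 8 lanes
vl ← min(3, 8) = 3
bits (lane 0 leftmost): 11100000

predicate = 11100000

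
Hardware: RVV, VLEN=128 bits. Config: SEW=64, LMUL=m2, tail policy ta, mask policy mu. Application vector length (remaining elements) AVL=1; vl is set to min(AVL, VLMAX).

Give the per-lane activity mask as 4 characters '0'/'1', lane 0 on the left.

predicate = 1000

VLMAX = VLEN×LMUL/SEW = 128×2/64 = 4
AVL=1 ≤ VLMAX=4, so vl = 1
bits (lane 0 leftmost): 1000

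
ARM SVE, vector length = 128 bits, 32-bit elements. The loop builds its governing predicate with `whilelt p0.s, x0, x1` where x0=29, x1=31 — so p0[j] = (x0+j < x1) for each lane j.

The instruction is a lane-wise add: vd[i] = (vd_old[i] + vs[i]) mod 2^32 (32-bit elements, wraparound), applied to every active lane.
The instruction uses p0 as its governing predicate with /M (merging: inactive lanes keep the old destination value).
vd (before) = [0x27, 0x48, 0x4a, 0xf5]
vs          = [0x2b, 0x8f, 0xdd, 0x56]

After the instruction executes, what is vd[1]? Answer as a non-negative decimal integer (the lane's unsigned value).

lane count: 128 div 32 = 4
p0[j] = (29+j < 31); true for j=0..1 → 2 lanes set
vd[0] add(0x27,0x2b) -> 0x52
vd[1] add(0x48,0x8f) -> 0xd7
vd[2] tail/keep -> 0x4a
vd[3] tail/keep -> 0xf5

vd[1] = 215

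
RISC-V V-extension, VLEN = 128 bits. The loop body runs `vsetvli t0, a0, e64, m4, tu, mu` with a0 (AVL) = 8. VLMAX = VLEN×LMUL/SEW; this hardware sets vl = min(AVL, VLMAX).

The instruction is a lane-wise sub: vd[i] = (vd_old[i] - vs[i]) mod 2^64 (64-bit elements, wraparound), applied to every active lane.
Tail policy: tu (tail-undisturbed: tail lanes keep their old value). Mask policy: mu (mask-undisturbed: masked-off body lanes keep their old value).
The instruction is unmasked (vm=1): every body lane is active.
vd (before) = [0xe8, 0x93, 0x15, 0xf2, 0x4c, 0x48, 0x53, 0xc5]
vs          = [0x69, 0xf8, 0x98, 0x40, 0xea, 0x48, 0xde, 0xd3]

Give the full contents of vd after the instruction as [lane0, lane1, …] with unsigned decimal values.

vd = [127, 18446744073709551515, 18446744073709551485, 178, 18446744073709551458, 0, 18446744073709551477, 18446744073709551602]

VLMAX = VLEN×LMUL/SEW = 128×4/64 = 8
vl ← min(8, 8) = 8
  i=0: sub(0xe8,0x69) → 127
  i=1: sub(0x93,0xf8) → 18446744073709551515
  i=2: sub(0x15,0x98) → 18446744073709551485
  i=3: sub(0xf2,0x40) → 178
  i=4: sub(0x4c,0xea) → 18446744073709551458
  i=5: sub(0x48,0x48) → 0
  i=6: sub(0x53,0xde) → 18446744073709551477
  i=7: sub(0xc5,0xd3) → 18446744073709551602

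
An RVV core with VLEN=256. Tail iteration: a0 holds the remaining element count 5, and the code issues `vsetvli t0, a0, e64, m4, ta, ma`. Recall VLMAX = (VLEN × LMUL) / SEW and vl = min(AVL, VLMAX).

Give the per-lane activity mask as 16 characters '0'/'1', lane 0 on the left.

predicate = 1111100000000000

lanes per group: 256·4/64 = 16
vl = min(AVL, VLMAX) = min(5, 16) = 5
bits (lane 0 leftmost): 1111100000000000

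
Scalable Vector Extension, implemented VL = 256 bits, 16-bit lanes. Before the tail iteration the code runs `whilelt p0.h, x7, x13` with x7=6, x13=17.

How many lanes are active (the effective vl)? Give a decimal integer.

vl = 11

register lanes = 256/16 = 16
whilelt: lane j active iff 6+j < 17 → j < 11 → 11 active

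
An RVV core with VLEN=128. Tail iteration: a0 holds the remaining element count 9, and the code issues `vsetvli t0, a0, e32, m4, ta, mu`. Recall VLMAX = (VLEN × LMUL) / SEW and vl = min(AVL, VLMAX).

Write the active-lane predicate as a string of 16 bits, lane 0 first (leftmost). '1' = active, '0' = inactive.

predicate = 1111111110000000

VLMAX = (128 × 4) / 32 = 16 lanes
AVL=9 ≤ VLMAX=16, so vl = 9
bits (lane 0 leftmost): 1111111110000000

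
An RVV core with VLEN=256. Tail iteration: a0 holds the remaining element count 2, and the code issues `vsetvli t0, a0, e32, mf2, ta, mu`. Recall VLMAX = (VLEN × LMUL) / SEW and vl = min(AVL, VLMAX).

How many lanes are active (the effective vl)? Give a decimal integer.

VLMAX = (256 × 1/2) / 32 = 4 lanes
vl = min(AVL, VLMAX) = min(2, 4) = 2

vl = 2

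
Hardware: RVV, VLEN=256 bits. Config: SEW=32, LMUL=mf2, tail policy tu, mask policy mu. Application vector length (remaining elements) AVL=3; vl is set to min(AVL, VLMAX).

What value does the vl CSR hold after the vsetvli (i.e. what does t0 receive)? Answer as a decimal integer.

vl = 3

lanes per group: 256·1/2/32 = 4
vl = min(AVL, VLMAX) = min(3, 4) = 3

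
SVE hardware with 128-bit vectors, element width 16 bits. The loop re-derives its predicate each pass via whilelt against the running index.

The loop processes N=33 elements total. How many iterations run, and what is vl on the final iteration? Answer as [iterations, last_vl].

[iterations, last_vl] = [5, 1]

register lanes = 128/16 = 8
iterations = ceil(33/8) = 5; final-pass vl = 1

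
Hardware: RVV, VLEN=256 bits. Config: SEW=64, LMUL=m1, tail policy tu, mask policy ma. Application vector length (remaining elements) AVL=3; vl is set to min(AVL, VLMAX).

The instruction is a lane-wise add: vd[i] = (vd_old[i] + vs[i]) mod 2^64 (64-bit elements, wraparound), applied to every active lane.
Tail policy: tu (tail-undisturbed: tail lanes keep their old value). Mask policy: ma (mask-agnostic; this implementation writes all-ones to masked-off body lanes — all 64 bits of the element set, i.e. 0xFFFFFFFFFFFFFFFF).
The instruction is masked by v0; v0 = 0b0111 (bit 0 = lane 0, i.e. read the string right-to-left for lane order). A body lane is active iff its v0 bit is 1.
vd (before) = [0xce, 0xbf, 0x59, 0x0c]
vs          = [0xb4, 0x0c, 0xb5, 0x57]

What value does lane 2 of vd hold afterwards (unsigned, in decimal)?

vd[2] = 270

VLMAX = VLEN×LMUL/SEW = 256×1/64 = 4
vl ← min(3, 4) = 3
lane  0: add(0xce,0xb4) ⇒ 0x182
lane  1: add(0xbf,0x0c) ⇒ 0xcb
lane  2: add(0x59,0xb5) ⇒ 0x10e
lane  3: tail/keep ⇒ 0x0c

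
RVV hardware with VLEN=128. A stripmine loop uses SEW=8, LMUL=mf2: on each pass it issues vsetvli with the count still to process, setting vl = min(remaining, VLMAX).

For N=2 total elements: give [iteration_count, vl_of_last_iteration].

[iterations, last_vl] = [1, 2]

VLMAX = VLEN×LMUL/SEW = 128×1/2/8 = 8
iterations = ceil(2/8) = 1; final-pass vl = 2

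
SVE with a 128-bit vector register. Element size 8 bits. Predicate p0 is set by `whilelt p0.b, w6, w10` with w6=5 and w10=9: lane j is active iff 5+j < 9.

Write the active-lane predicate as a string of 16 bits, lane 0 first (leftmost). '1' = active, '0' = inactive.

128-bit reg / 8-bit elem → 16 lanes
p0[j] = (5+j < 9); true for j=0..3 → 4 lanes set
bits (lane 0 leftmost): 1111000000000000

predicate = 1111000000000000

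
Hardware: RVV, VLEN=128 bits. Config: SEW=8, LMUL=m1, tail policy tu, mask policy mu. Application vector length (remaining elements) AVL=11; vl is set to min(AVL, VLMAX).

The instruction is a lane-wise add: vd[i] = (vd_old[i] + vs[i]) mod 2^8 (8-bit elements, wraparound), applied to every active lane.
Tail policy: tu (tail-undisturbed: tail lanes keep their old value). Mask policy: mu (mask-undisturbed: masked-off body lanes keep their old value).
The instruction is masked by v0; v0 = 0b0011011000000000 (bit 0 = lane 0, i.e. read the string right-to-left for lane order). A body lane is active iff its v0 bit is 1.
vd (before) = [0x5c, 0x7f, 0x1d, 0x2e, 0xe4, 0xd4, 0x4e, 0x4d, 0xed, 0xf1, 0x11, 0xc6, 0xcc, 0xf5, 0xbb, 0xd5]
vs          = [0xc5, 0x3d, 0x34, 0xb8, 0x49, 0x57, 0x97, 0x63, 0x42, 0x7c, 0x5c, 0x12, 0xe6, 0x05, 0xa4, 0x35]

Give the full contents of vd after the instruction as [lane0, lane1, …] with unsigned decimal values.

lanes per group: 128·1/8 = 16
vl = min(AVL, VLMAX) = min(11, 16) = 11
lane  0: mask-off/keep ⇒ 0x5c
lane  1: mask-off/keep ⇒ 0x7f
lane  2: mask-off/keep ⇒ 0x1d
lane  3: mask-off/keep ⇒ 0x2e
lane  4: mask-off/keep ⇒ 0xe4
lane  5: mask-off/keep ⇒ 0xd4
lane  6: mask-off/keep ⇒ 0x4e
lane  7: mask-off/keep ⇒ 0x4d
lane  8: mask-off/keep ⇒ 0xed
lane  9: add(0xf1,0x7c) ⇒ 0x6d
lane 10: add(0x11,0x5c) ⇒ 0x6d
lane 11: tail/keep ⇒ 0xc6
lane 12: tail/keep ⇒ 0xcc
lane 13: tail/keep ⇒ 0xf5
lane 14: tail/keep ⇒ 0xbb
lane 15: tail/keep ⇒ 0xd5

vd = [92, 127, 29, 46, 228, 212, 78, 77, 237, 109, 109, 198, 204, 245, 187, 213]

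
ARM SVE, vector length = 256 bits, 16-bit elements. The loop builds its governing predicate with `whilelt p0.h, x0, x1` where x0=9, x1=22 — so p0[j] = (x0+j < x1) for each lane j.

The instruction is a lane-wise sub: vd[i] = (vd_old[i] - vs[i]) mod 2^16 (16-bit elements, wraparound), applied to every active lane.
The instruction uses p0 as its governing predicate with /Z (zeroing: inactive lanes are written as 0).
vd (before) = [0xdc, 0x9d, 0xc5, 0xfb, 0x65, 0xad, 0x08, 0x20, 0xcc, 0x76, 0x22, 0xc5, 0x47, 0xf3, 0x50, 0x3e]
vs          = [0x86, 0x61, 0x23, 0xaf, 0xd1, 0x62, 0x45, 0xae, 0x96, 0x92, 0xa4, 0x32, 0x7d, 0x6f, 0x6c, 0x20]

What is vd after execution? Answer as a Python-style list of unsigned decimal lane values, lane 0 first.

lane count: 256 div 16 = 16
whilelt: lane j active iff 9+j < 22 → j < 13 → 13 active
vd[0] sub(0xdc,0x86) -> 0x56
vd[1] sub(0x9d,0x61) -> 0x3c
vd[2] sub(0xc5,0x23) -> 0xa2
vd[3] sub(0xfb,0xaf) -> 0x4c
vd[4] sub(0x65,0xd1) -> 0xff94
vd[5] sub(0xad,0x62) -> 0x4b
vd[6] sub(0x08,0x45) -> 0xffc3
vd[7] sub(0x20,0xae) -> 0xff72
vd[8] sub(0xcc,0x96) -> 0x36
vd[9] sub(0x76,0x92) -> 0xffe4
vd[10] sub(0x22,0xa4) -> 0xff7e
vd[11] sub(0xc5,0x32) -> 0x93
vd[12] sub(0x47,0x7d) -> 0xffca
vd[13] tail/zero -> 0x00
vd[14] tail/zero -> 0x00
vd[15] tail/zero -> 0x00

vd = [86, 60, 162, 76, 65428, 75, 65475, 65394, 54, 65508, 65406, 147, 65482, 0, 0, 0]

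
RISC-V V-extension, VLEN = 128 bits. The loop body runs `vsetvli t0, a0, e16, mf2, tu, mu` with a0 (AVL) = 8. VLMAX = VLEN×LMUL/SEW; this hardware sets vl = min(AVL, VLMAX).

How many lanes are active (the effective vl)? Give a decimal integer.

VLMAX = VLEN×LMUL/SEW = 128×1/2/16 = 4
vl = min(AVL, VLMAX) = min(8, 4) = 4

vl = 4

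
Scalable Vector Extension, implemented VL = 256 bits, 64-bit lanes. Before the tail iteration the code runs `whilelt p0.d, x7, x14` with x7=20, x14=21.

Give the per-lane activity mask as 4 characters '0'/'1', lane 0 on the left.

predicate = 1000

lane count: 256 div 64 = 4
active while 20+j < 21, i.e. j ∈ [0,1) capped at 4 ⇒ 1
bits (lane 0 leftmost): 1000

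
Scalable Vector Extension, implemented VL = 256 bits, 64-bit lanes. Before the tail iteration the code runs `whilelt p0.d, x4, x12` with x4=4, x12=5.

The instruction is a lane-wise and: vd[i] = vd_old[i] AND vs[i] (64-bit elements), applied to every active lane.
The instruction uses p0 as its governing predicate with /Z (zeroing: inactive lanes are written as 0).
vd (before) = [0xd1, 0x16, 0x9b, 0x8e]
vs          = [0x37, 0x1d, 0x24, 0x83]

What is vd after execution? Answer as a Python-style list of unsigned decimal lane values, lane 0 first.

vd = [17, 0, 0, 0]

lane count: 256 div 64 = 4
whilelt: lane j active iff 4+j < 5 → j < 1 → 1 active
[0] and(0xd1,0x37) = 0x11
[1] tail/zero = 0x00
[2] tail/zero = 0x00
[3] tail/zero = 0x00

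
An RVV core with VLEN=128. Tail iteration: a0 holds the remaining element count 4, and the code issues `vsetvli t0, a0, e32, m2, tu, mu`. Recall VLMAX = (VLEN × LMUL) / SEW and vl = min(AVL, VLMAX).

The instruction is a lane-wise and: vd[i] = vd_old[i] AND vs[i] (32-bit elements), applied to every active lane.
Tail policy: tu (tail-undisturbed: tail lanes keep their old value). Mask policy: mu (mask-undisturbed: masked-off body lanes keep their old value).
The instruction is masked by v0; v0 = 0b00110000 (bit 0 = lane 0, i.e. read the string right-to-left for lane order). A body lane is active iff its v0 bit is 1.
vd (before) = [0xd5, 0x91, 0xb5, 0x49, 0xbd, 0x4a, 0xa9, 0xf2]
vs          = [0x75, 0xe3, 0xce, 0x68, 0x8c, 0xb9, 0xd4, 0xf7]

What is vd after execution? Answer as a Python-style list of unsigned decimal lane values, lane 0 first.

VLMAX = VLEN×LMUL/SEW = 128×2/32 = 8
AVL=4 ≤ VLMAX=8, so vl = 4
[0] mask-off/keep = 0xd5
[1] mask-off/keep = 0x91
[2] mask-off/keep = 0xb5
[3] mask-off/keep = 0x49
[4] tail/keep = 0xbd
[5] tail/keep = 0x4a
[6] tail/keep = 0xa9
[7] tail/keep = 0xf2

vd = [213, 145, 181, 73, 189, 74, 169, 242]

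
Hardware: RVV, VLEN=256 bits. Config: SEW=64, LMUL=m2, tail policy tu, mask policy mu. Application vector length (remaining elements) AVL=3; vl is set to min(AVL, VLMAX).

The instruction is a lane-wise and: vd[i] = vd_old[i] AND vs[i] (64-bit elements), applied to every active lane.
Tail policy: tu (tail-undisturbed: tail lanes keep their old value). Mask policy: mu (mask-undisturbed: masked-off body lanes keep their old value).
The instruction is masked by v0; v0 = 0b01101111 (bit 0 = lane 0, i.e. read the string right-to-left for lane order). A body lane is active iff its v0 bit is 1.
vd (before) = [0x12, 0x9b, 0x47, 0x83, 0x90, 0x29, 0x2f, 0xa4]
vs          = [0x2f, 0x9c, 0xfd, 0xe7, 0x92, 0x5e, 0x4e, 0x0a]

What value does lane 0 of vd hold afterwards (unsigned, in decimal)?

vd[0] = 2

VLMAX = (256 × 2) / 64 = 8 lanes
AVL=3 ≤ VLMAX=8, so vl = 3
[0] and(0x12,0x2f) = 0x02
[1] and(0x9b,0x9c) = 0x98
[2] and(0x47,0xfd) = 0x45
[3] tail/keep = 0x83
[4] tail/keep = 0x90
[5] tail/keep = 0x29
[6] tail/keep = 0x2f
[7] tail/keep = 0xa4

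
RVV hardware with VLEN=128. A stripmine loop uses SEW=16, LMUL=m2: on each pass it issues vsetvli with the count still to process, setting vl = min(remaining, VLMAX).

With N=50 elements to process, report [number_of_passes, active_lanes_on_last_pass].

VLMAX = (128 × 2) / 16 = 16 lanes
N=50: ⌈50/16⌉ = 4 iters; last vl = 50 − 3×16 = 2

[iterations, last_vl] = [4, 2]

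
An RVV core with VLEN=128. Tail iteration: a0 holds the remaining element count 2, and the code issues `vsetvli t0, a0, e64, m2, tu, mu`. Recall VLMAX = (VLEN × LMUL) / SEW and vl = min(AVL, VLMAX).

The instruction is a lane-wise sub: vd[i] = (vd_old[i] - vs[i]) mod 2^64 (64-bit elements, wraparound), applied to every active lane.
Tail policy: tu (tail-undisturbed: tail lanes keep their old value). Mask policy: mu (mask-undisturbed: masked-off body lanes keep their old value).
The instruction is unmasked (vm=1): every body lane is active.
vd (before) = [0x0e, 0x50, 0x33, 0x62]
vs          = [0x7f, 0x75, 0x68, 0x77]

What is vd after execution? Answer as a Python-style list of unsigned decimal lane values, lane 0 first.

VLMAX = (128 × 2) / 64 = 4 lanes
AVL=2 ≤ VLMAX=4, so vl = 2
vd[0] sub(0x0e,0x7f) -> 0xffffffffffffff8f
vd[1] sub(0x50,0x75) -> 0xffffffffffffffdb
vd[2] tail/keep -> 0x33
vd[3] tail/keep -> 0x62

vd = [18446744073709551503, 18446744073709551579, 51, 98]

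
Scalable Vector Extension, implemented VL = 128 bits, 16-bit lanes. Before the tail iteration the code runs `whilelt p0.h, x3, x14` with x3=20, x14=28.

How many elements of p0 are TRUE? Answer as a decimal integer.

register lanes = 128/16 = 8
whilelt: lane j active iff 20+j < 28 → j < 8 → 8 active

vl = 8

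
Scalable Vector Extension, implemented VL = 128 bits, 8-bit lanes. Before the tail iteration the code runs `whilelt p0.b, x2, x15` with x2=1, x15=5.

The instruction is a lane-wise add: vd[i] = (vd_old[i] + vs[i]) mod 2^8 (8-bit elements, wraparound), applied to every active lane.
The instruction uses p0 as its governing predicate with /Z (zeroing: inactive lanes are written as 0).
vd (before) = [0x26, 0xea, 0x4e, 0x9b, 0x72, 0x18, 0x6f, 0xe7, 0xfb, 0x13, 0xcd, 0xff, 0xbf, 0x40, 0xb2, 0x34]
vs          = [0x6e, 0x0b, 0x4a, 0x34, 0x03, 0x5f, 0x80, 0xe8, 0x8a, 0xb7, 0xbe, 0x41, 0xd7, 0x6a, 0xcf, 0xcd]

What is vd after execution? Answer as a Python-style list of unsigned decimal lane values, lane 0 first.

vd = [148, 245, 152, 207, 0, 0, 0, 0, 0, 0, 0, 0, 0, 0, 0, 0]

128-bit reg / 8-bit elem → 16 lanes
p0[j] = (1+j < 5); true for j=0..3 → 4 lanes set
lane  0: add(0x26,0x6e) ⇒ 0x94
lane  1: add(0xea,0x0b) ⇒ 0xf5
lane  2: add(0x4e,0x4a) ⇒ 0x98
lane  3: add(0x9b,0x34) ⇒ 0xcf
lane  4: tail/zero ⇒ 0x00
lane  5: tail/zero ⇒ 0x00
lane  6: tail/zero ⇒ 0x00
lane  7: tail/zero ⇒ 0x00
lane  8: tail/zero ⇒ 0x00
lane  9: tail/zero ⇒ 0x00
lane 10: tail/zero ⇒ 0x00
lane 11: tail/zero ⇒ 0x00
lane 12: tail/zero ⇒ 0x00
lane 13: tail/zero ⇒ 0x00
lane 14: tail/zero ⇒ 0x00
lane 15: tail/zero ⇒ 0x00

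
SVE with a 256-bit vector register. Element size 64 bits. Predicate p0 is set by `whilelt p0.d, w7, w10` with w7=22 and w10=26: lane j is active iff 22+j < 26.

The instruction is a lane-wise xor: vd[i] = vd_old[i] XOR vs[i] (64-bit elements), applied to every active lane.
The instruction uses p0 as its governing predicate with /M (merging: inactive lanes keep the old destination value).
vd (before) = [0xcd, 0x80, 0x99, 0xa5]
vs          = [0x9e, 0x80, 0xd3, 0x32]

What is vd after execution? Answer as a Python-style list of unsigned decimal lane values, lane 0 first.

vd = [83, 0, 74, 151]

lane count: 256 div 64 = 4
p0[j] = (22+j < 26); true for j=0..3 → 4 lanes set
[0] xor(0xcd,0x9e) = 0x53
[1] xor(0x80,0x80) = 0x00
[2] xor(0x99,0xd3) = 0x4a
[3] xor(0xa5,0x32) = 0x97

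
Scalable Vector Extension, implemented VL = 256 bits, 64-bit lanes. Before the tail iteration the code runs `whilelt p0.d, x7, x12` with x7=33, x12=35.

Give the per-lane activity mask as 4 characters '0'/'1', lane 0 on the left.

lane count: 256 div 64 = 4
whilelt: lane j active iff 33+j < 35 → j < 2 → 2 active
bits (lane 0 leftmost): 1100

predicate = 1100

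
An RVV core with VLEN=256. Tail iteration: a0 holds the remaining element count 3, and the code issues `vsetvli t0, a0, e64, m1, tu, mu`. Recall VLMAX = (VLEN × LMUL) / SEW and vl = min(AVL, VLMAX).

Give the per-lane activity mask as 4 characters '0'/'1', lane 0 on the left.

VLMAX = (256 × 1) / 64 = 4 lanes
vl ← min(3, 4) = 3
bits (lane 0 leftmost): 1110

predicate = 1110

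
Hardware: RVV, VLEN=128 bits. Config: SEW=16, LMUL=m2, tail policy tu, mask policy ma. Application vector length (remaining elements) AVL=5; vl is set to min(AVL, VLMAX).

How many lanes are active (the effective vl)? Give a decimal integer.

lanes per group: 128·2/16 = 16
vl ← min(5, 16) = 5

vl = 5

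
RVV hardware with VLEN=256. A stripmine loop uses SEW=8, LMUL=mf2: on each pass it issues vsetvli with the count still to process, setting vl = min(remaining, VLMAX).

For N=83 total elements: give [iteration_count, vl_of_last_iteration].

VLMAX = (256 × 1/2) / 8 = 16 lanes
iterations = ceil(83/16) = 6; final-pass vl = 3

[iterations, last_vl] = [6, 3]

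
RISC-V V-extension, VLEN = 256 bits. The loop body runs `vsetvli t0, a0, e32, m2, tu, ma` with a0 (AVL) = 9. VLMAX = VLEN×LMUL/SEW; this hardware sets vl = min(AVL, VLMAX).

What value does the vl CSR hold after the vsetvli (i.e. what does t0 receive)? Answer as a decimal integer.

VLMAX = VLEN×LMUL/SEW = 256×2/32 = 16
vl = min(AVL, VLMAX) = min(9, 16) = 9

vl = 9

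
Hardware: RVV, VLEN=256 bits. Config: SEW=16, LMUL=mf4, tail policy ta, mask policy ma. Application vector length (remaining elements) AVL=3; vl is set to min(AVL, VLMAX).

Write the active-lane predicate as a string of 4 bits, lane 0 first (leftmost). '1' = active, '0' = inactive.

predicate = 1110

lanes per group: 256·1/4/16 = 4
vl = min(AVL, VLMAX) = min(3, 4) = 3
bits (lane 0 leftmost): 1110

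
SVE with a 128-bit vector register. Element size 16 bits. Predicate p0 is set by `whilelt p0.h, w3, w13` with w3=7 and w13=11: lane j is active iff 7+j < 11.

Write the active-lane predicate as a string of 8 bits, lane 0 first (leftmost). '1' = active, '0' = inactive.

predicate = 11110000

register lanes = 128/16 = 8
whilelt: lane j active iff 7+j < 11 → j < 4 → 4 active
bits (lane 0 leftmost): 11110000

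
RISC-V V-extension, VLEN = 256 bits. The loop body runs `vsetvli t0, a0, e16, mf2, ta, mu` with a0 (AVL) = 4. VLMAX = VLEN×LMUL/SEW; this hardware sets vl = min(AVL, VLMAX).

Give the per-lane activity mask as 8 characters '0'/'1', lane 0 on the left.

VLMAX = VLEN×LMUL/SEW = 256×1/2/16 = 8
vl ← min(4, 8) = 4
bits (lane 0 leftmost): 11110000

predicate = 11110000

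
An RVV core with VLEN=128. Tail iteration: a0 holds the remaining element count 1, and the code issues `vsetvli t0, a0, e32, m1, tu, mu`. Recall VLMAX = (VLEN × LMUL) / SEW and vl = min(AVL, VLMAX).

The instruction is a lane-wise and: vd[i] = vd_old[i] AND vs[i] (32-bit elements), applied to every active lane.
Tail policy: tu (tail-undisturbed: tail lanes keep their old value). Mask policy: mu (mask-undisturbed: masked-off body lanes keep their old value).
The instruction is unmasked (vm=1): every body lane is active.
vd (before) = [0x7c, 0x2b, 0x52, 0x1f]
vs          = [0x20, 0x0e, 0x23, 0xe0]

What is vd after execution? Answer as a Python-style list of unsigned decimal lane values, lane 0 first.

VLMAX = (128 × 1) / 32 = 4 lanes
vl ← min(1, 4) = 1
[0] and(0x7c,0x20) = 0x20
[1] tail/keep = 0x2b
[2] tail/keep = 0x52
[3] tail/keep = 0x1f

vd = [32, 43, 82, 31]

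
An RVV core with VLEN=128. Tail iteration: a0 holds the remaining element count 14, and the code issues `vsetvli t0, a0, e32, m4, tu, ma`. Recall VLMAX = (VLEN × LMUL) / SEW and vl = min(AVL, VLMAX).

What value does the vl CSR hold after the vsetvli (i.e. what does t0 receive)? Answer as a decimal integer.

VLMAX = VLEN×LMUL/SEW = 128×4/32 = 16
vl = min(AVL, VLMAX) = min(14, 16) = 14

vl = 14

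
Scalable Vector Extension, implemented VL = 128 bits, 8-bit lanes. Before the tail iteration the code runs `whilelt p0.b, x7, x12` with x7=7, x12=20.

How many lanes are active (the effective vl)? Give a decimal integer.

register lanes = 128/8 = 16
whilelt: lane j active iff 7+j < 20 → j < 13 → 13 active

vl = 13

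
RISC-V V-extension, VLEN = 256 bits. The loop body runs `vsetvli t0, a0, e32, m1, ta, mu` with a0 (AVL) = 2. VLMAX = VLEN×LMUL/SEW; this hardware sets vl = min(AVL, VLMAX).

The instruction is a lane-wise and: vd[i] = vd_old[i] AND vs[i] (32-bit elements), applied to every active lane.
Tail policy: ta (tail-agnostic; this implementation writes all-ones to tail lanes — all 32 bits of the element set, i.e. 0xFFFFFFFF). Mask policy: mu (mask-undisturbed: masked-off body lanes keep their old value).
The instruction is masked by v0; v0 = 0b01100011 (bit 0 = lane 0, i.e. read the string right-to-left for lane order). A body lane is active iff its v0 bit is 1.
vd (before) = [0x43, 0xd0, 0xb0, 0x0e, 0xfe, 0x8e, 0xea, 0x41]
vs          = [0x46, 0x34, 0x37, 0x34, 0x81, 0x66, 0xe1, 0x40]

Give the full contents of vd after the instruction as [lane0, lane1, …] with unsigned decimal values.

lanes per group: 256·1/32 = 8
AVL=2 ≤ VLMAX=8, so vl = 2
[0] and(0x43,0x46) = 0x42
[1] and(0xd0,0x34) = 0x10
[2] tail/ones = 0xffffffff
[3] tail/ones = 0xffffffff
[4] tail/ones = 0xffffffff
[5] tail/ones = 0xffffffff
[6] tail/ones = 0xffffffff
[7] tail/ones = 0xffffffff

vd = [66, 16, 4294967295, 4294967295, 4294967295, 4294967295, 4294967295, 4294967295]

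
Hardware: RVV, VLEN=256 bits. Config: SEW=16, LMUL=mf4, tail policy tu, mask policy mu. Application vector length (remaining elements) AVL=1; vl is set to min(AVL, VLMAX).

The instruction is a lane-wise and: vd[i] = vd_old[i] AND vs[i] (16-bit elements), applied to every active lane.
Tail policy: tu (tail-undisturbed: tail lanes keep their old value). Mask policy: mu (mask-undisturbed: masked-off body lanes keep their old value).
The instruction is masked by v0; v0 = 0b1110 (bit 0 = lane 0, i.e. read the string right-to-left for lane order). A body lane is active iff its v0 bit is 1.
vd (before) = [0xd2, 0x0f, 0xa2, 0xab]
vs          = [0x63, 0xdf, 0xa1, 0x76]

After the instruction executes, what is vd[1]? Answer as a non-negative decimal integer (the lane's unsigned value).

lanes per group: 256·1/4/16 = 4
AVL=1 ≤ VLMAX=4, so vl = 1
lane  0: mask-off/keep ⇒ 0xd2
lane  1: tail/keep ⇒ 0x0f
lane  2: tail/keep ⇒ 0xa2
lane  3: tail/keep ⇒ 0xab

vd[1] = 15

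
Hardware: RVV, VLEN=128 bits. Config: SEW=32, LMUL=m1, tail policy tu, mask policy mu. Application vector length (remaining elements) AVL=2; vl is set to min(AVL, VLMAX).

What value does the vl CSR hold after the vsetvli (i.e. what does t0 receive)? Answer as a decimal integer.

lanes per group: 128·1/32 = 4
vl = min(AVL, VLMAX) = min(2, 4) = 2

vl = 2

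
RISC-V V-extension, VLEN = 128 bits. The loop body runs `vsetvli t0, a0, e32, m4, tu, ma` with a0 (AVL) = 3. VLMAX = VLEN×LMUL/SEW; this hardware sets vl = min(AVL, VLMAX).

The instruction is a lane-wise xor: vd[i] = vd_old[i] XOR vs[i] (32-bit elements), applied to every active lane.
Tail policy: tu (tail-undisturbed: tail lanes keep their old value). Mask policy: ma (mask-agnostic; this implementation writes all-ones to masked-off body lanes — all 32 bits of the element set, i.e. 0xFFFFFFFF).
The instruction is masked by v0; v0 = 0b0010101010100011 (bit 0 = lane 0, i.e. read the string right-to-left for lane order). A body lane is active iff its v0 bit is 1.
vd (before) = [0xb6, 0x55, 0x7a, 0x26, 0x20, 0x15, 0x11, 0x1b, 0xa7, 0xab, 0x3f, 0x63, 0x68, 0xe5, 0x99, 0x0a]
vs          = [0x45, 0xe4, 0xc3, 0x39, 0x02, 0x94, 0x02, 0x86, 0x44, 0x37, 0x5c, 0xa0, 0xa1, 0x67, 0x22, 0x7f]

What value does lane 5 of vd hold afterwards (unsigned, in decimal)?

vd[5] = 21

lanes per group: 128·4/32 = 16
AVL=3 ≤ VLMAX=16, so vl = 3
vd[0] xor(0xb6,0x45) -> 0xf3
vd[1] xor(0x55,0xe4) -> 0xb1
vd[2] mask-off/ones -> 0xffffffff
vd[3] tail/keep -> 0x26
vd[4] tail/keep -> 0x20
vd[5] tail/keep -> 0x15
vd[6] tail/keep -> 0x11
vd[7] tail/keep -> 0x1b
vd[8] tail/keep -> 0xa7
vd[9] tail/keep -> 0xab
vd[10] tail/keep -> 0x3f
vd[11] tail/keep -> 0x63
vd[12] tail/keep -> 0x68
vd[13] tail/keep -> 0xe5
vd[14] tail/keep -> 0x99
vd[15] tail/keep -> 0x0a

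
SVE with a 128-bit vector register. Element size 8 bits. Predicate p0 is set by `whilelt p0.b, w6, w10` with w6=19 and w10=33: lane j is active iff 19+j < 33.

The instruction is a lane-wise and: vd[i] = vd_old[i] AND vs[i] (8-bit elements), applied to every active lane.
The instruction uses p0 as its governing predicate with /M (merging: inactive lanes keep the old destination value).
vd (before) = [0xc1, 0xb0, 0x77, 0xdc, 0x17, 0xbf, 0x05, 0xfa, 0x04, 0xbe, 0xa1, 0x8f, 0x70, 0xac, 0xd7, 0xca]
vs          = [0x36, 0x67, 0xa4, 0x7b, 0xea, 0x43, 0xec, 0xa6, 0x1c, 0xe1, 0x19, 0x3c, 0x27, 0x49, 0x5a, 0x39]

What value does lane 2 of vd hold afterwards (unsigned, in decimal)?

register lanes = 128/8 = 16
active while 19+j < 33, i.e. j ∈ [0,14) capped at 16 ⇒ 14
  i=0: and(0xc1,0x36) → 0
  i=1: and(0xb0,0x67) → 32
  i=2: and(0x77,0xa4) → 36
  i=3: and(0xdc,0x7b) → 88
  i=4: and(0x17,0xea) → 2
  i=5: and(0xbf,0x43) → 3
  i=6: and(0x05,0xec) → 4
  i=7: and(0xfa,0xa6) → 162
  i=8: and(0x04,0x1c) → 4
  i=9: and(0xbe,0xe1) → 160
  i=10: and(0xa1,0x19) → 1
  i=11: and(0x8f,0x3c) → 12
  i=12: and(0x70,0x27) → 32
  i=13: and(0xac,0x49) → 8
  i=14: tail/keep → 215
  i=15: tail/keep → 202

vd[2] = 36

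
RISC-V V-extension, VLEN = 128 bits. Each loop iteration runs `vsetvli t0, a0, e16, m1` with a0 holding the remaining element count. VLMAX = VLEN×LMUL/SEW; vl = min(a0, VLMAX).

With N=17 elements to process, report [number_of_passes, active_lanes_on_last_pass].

[iterations, last_vl] = [3, 1]

VLMAX = VLEN×LMUL/SEW = 128×1/16 = 8
N=17: ⌈17/8⌉ = 3 iters; last vl = 17 − 2×8 = 1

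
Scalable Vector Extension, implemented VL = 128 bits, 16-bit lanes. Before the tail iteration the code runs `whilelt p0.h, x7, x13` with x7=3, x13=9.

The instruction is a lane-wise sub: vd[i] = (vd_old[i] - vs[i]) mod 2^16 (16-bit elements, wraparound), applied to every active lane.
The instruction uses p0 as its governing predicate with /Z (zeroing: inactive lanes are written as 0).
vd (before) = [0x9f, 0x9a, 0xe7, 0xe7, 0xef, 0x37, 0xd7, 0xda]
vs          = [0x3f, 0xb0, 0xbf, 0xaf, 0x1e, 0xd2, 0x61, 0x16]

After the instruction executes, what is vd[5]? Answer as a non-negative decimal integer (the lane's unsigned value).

lane count: 128 div 16 = 8
p0[j] = (3+j < 9); true for j=0..5 → 6 lanes set
  i=0: sub(0x9f,0x3f) → 96
  i=1: sub(0x9a,0xb0) → 65514
  i=2: sub(0xe7,0xbf) → 40
  i=3: sub(0xe7,0xaf) → 56
  i=4: sub(0xef,0x1e) → 209
  i=5: sub(0x37,0xd2) → 65381
  i=6: tail/zero → 0
  i=7: tail/zero → 0

vd[5] = 65381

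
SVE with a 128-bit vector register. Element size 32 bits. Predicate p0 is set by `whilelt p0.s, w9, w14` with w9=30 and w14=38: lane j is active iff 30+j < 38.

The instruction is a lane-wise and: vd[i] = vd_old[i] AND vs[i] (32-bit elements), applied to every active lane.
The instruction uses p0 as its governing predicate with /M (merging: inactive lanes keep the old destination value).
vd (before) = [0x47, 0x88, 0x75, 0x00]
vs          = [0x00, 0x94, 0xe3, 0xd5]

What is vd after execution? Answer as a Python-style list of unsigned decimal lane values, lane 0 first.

lane count: 128 div 32 = 4
whilelt: lane j active iff 30+j < 38 → j < 8 → 4 active
lane  0: and(0x47,0x00) ⇒ 0x00
lane  1: and(0x88,0x94) ⇒ 0x80
lane  2: and(0x75,0xe3) ⇒ 0x61
lane  3: and(0x00,0xd5) ⇒ 0x00

vd = [0, 128, 97, 0]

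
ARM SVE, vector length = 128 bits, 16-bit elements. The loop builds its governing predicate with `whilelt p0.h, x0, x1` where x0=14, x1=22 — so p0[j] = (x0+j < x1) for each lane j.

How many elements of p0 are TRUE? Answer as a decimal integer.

register lanes = 128/16 = 8
whilelt: lane j active iff 14+j < 22 → j < 8 → 8 active

vl = 8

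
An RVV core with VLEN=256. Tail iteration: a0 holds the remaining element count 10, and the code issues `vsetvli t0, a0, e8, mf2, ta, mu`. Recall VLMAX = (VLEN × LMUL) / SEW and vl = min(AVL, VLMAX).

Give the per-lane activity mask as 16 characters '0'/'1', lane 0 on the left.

lanes per group: 256·1/2/8 = 16
AVL=10 ≤ VLMAX=16, so vl = 10
bits (lane 0 leftmost): 1111111111000000

predicate = 1111111111000000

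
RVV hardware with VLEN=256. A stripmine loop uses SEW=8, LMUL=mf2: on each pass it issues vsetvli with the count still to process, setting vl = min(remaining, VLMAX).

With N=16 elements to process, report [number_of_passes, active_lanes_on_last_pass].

VLMAX = VLEN×LMUL/SEW = 256×1/2/8 = 16
iterations = ceil(16/16) = 1; final-pass vl = 16

[iterations, last_vl] = [1, 16]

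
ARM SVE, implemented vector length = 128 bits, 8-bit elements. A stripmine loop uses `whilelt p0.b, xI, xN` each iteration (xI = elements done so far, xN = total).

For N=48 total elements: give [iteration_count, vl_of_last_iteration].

[iterations, last_vl] = [3, 16]

register lanes = 128/8 = 16
N=48: ⌈48/16⌉ = 3 iters; last vl = 48 − 2×16 = 16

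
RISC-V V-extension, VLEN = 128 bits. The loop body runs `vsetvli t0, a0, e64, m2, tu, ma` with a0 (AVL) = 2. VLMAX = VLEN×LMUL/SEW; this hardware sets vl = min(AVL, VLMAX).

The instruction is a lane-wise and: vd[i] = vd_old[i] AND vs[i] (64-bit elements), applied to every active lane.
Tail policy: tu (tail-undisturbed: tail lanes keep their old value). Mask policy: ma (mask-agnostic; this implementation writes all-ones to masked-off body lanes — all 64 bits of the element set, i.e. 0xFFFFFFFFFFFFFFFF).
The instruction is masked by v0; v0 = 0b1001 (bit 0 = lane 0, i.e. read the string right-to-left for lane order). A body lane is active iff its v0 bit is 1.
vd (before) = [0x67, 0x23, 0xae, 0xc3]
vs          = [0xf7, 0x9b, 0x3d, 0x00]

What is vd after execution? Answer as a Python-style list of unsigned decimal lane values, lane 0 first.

lanes per group: 128·2/64 = 4
AVL=2 ≤ VLMAX=4, so vl = 2
vd[0] and(0x67,0xf7) -> 0x67
vd[1] mask-off/ones -> 0xffffffffffffffff
vd[2] tail/keep -> 0xae
vd[3] tail/keep -> 0xc3

vd = [103, 18446744073709551615, 174, 195]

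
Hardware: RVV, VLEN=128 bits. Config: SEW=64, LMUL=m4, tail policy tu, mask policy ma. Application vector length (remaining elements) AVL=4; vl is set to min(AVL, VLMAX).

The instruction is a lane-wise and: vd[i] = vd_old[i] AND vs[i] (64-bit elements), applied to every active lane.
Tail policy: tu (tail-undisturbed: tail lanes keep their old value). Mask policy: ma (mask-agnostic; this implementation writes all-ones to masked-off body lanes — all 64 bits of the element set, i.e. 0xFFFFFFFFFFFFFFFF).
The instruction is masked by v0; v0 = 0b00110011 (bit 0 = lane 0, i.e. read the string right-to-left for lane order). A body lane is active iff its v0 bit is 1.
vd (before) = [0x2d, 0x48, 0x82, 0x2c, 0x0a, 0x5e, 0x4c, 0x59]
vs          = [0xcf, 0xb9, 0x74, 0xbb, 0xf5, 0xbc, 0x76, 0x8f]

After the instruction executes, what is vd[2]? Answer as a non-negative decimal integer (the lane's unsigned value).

vd[2] = 18446744073709551615

lanes per group: 128·4/64 = 8
AVL=4 ≤ VLMAX=8, so vl = 4
lane  0: and(0x2d,0xcf) ⇒ 0x0d
lane  1: and(0x48,0xb9) ⇒ 0x08
lane  2: mask-off/ones ⇒ 0xffffffffffffffff
lane  3: mask-off/ones ⇒ 0xffffffffffffffff
lane  4: tail/keep ⇒ 0x0a
lane  5: tail/keep ⇒ 0x5e
lane  6: tail/keep ⇒ 0x4c
lane  7: tail/keep ⇒ 0x59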